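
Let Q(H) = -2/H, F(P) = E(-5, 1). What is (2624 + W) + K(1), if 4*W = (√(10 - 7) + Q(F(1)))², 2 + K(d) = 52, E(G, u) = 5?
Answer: 267479/100 - √3/5 ≈ 2674.4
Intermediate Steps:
F(P) = 5
K(d) = 50 (K(d) = -2 + 52 = 50)
W = (-⅖ + √3)²/4 (W = (√(10 - 7) - 2/5)²/4 = (√3 - 2*⅕)²/4 = (√3 - ⅖)²/4 = (-⅖ + √3)²/4 ≈ 0.44359)
(2624 + W) + K(1) = (2624 + (79/100 - √3/5)) + 50 = (262479/100 - √3/5) + 50 = 267479/100 - √3/5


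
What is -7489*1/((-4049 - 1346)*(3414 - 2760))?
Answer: 7489/3528330 ≈ 0.0021225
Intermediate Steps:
-7489*1/((-4049 - 1346)*(3414 - 2760)) = -7489/((-5395*654)) = -7489/(-3528330) = -7489*(-1/3528330) = 7489/3528330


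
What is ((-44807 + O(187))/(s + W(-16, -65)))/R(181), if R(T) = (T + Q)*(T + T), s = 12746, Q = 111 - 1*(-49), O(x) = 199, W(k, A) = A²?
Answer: -22304/1047467091 ≈ -2.1293e-5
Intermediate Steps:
Q = 160 (Q = 111 + 49 = 160)
R(T) = 2*T*(160 + T) (R(T) = (T + 160)*(T + T) = (160 + T)*(2*T) = 2*T*(160 + T))
((-44807 + O(187))/(s + W(-16, -65)))/R(181) = ((-44807 + 199)/(12746 + (-65)²))/((2*181*(160 + 181))) = (-44608/(12746 + 4225))/((2*181*341)) = -44608/16971/123442 = -44608*1/16971*(1/123442) = -44608/16971*1/123442 = -22304/1047467091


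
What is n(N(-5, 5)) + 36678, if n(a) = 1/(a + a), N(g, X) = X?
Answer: 366781/10 ≈ 36678.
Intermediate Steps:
n(a) = 1/(2*a)
n(N(-5, 5)) + 36678 = (½)/5 + 36678 = (½)*(⅕) + 36678 = ⅒ + 36678 = 366781/10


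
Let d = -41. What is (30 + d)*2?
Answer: -22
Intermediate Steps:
(30 + d)*2 = (30 - 41)*2 = -11*2 = -22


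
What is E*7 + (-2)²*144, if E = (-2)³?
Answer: 520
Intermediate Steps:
E = -8
E*7 + (-2)²*144 = -8*7 + (-2)²*144 = -56 + 4*144 = -56 + 576 = 520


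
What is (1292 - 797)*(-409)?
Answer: -202455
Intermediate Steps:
(1292 - 797)*(-409) = 495*(-409) = -202455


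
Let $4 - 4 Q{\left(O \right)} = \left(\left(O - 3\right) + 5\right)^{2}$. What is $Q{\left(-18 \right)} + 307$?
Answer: $244$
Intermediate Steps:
$Q{\left(O \right)} = 1 - \frac{\left(2 + O\right)^{2}}{4}$ ($Q{\left(O \right)} = 1 - \frac{\left(\left(O - 3\right) + 5\right)^{2}}{4} = 1 - \frac{\left(\left(-3 + O\right) + 5\right)^{2}}{4} = 1 - \frac{\left(2 + O\right)^{2}}{4}$)
$Q{\left(-18 \right)} + 307 = \left(1 - \frac{\left(2 - 18\right)^{2}}{4}\right) + 307 = \left(1 - \frac{\left(-16\right)^{2}}{4}\right) + 307 = \left(1 - 64\right) + 307 = -63 + 307 = 244$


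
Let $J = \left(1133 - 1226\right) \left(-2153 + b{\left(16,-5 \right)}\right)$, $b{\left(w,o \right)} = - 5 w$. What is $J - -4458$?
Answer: $212127$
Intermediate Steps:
$J = 207669$ ($J = \left(1133 - 1226\right) \left(-2153 - 80\right) = - 93 \left(-2153 - 80\right) = \left(-93\right) \left(-2233\right) = 207669$)
$J - -4458 = 207669 - -4458 = 207669 + 4458 = 212127$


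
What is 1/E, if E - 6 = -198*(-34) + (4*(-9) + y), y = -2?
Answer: 1/6700 ≈ 0.00014925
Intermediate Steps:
E = 6700 (E = 6 + (-198*(-34) + (4*(-9) - 2)) = 6 + (6732 + (-36 - 2)) = 6 + (6732 - 38) = 6 + 6694 = 6700)
1/E = 1/6700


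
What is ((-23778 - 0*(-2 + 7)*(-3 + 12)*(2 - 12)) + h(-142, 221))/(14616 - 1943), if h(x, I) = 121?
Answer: -23657/12673 ≈ -1.8667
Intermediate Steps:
((-23778 - 0*(-2 + 7)*(-3 + 12)*(2 - 12)) + h(-142, 221))/(14616 - 1943) = ((-23778 - 0*(-2 + 7)*(-3 + 12)*(2 - 12)) + 121)/(14616 - 1943) = ((-23778 - 0*5*9*(-10)) + 121)/12673 = ((-23778 - 0*(-90)) + 121)*(1/12673) = ((-23778 - 1*0) + 121)*(1/12673) = ((-23778 + 0) + 121)*(1/12673) = (-23778 + 121)*(1/12673) = -23657*1/12673 = -23657/12673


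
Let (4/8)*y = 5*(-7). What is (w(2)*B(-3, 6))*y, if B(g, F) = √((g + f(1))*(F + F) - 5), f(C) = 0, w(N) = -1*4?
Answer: 280*I*√41 ≈ 1792.9*I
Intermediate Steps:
w(N) = -4
y = -70 (y = 2*(5*(-7)) = 2*(-35) = -70)
B(g, F) = √(-5 + 2*F*g) (B(g, F) = √((g + 0)*(F + F) - 5) = √(g*(2*F) - 5) = √(2*F*g - 5) = √(-5 + 2*F*g))
(w(2)*B(-3, 6))*y = -4*√(-5 + 2*6*(-3))*(-70) = -4*√(-5 - 36)*(-70) = -4*I*√41*(-70) = 280*I*√41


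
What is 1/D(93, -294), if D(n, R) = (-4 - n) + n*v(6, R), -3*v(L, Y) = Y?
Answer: 1/9017 ≈ 0.00011090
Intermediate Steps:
v(L, Y) = -Y/3
D(n, R) = -4 - n - R*n/3 (D(n, R) = (-4 - n) + n*(-R/3) = (-4 - n) - R*n/3 = -4 - n - R*n/3)
1/D(93, -294) = 1/(-4 - 1*93 - 1/3*(-294)*93) = 1/(-4 - 93 + 9114) = 1/9017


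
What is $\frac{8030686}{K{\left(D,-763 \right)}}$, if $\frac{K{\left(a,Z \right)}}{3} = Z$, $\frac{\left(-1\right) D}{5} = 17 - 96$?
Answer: $- \frac{8030686}{2289} \approx -3508.4$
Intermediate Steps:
$D = 395$ ($D = - 5 \left(17 - 96\right) = \left(-5\right) \left(-79\right) = 395$)
$K{\left(a,Z \right)} = 3 Z$
$\frac{8030686}{K{\left(D,-763 \right)}} = \frac{8030686}{3 \left(-763\right)} = \frac{8030686}{-2289} = 8030686 \left(- \frac{1}{2289}\right) = - \frac{8030686}{2289}$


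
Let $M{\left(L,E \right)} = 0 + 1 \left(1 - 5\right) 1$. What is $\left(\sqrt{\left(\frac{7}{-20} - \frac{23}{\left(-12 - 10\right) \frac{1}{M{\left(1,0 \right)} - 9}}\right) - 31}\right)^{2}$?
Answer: $- \frac{9887}{220} \approx -44.941$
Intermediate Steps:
$M{\left(L,E \right)} = -4$ ($M{\left(L,E \right)} = 0 + 1 \left(-4\right) 1 = 0 - 4 = -4$)
$\left(\sqrt{\left(\frac{7}{-20} - \frac{23}{\left(-12 - 10\right) \frac{1}{M{\left(1,0 \right)} - 9}}\right) - 31}\right)^{2} = \left(\sqrt{\left(\frac{7}{-20} - \frac{23}{\left(-12 - 10\right) \frac{1}{-4 - 9}}\right) - 31}\right)^{2} = \left(\sqrt{\left(7 \left(- \frac{1}{20}\right) - \frac{23}{\left(-22\right) \frac{1}{-13}}\right) - 31}\right)^{2} = \left(\sqrt{\left(- \frac{7}{20} - \frac{23}{\left(-22\right) \left(- \frac{1}{13}\right)}\right) - 31}\right)^{2} = \left(\sqrt{\left(- \frac{7}{20} - \frac{23}{\frac{22}{13}}\right) - 31}\right)^{2} = \left(\sqrt{\left(- \frac{7}{20} - \frac{299}{22}\right) - 31}\right)^{2} = \left(\sqrt{- \frac{3067}{220} - 31}\right)^{2} = \left(\sqrt{- \frac{9887}{220}}\right)^{2} = \left(\frac{i \sqrt{543785}}{110}\right)^{2} = - \frac{9887}{220}$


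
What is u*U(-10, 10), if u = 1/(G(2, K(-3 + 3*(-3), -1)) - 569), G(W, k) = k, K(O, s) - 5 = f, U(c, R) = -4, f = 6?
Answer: 2/279 ≈ 0.0071685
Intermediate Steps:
K(O, s) = 11 (K(O, s) = 5 + 6 = 11)
u = -1/558 (u = 1/(11 - 569) = 1/(-558) = -1/558 ≈ -0.0017921)
u*U(-10, 10) = -1/558*(-4) = 2/279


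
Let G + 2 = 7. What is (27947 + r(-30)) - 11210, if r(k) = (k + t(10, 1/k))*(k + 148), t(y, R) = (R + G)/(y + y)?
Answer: 3967891/300 ≈ 13226.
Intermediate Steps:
G = 5 (G = -2 + 7 = 5)
t(y, R) = (5 + R)/(2*y) (t(y, R) = (R + 5)/(y + y) = (5 + R)/((2*y)) = (5 + R)*(1/(2*y)) = (5 + R)/(2*y))
r(k) = (148 + k)*(¼ + k + 1/(20*k)) (r(k) = (k + (½)*(5 + 1/k)/10)*(k + 148) = (k + (½)*(⅒)*(5 + 1/k))*(148 + k) = (k + (¼ + 1/(20*k)))*(148 + k) = (¼ + k + 1/(20*k))*(148 + k) = (148 + k)*(¼ + k + 1/(20*k)))
(27947 + r(-30)) - 11210 = (27947 + (741/20 + (-30)² + (37/5)/(-30) + (593/4)*(-30))) - 11210 = (27947 + (741/20 + 900 + (37/5)*(-1/30) - 8895/2)) - 11210 = (27947 + (741/20 + 900 - 37/150 - 8895/2)) - 11210 = (27947 - 1053209/300) - 11210 = 7330891/300 - 11210 = 3967891/300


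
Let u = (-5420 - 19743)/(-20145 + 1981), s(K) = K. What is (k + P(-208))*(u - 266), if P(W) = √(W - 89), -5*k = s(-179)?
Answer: -860356519/90820 - 14419383*I*√33/18164 ≈ -9473.2 - 4560.3*I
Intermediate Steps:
k = 179/5 (k = -⅕*(-179) = 179/5 ≈ 35.800)
P(W) = √(-89 + W)
u = 25163/18164 (u = -25163/(-18164) = -25163*(-1/18164) = 25163/18164 ≈ 1.3853)
(k + P(-208))*(u - 266) = (179/5 + √(-89 - 208))*(25163/18164 - 266) = (179/5 + √(-297))*(-4806461/18164) = (179/5 + 3*I*√33)*(-4806461/18164) = -860356519/90820 - 14419383*I*√33/18164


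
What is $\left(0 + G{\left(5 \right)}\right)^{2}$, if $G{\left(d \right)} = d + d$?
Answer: $100$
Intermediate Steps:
$G{\left(d \right)} = 2 d$
$\left(0 + G{\left(5 \right)}\right)^{2} = \left(0 + 2 \cdot 5\right)^{2} = \left(0 + 10\right)^{2} = 10^{2} = 100$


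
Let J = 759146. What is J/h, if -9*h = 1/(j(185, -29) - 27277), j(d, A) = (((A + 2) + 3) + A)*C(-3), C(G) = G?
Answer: 185278691052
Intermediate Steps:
j(d, A) = -15 - 6*A (j(d, A) = (((A + 2) + 3) + A)*(-3) = (((2 + A) + 3) + A)*(-3) = ((5 + A) + A)*(-3) = (5 + 2*A)*(-3) = -15 - 6*A)
h = 1/244062 (h = -1/(9*((-15 - 6*(-29)) - 27277)) = -1/(9*((-15 + 174) - 27277)) = -1/(9*(159 - 27277)) = -1/9/(-27118) = -1/9*(-1/27118) = 1/244062 ≈ 4.0973e-6)
J/h = 759146/(1/244062) = 759146*244062 = 185278691052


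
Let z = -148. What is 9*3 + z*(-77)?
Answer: 11423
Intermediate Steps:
9*3 + z*(-77) = 9*3 - 148*(-77) = 27 + 11396 = 11423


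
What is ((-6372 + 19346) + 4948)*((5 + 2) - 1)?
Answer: 107532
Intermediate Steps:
((-6372 + 19346) + 4948)*((5 + 2) - 1) = (12974 + 4948)*(7 - 1) = 17922*6 = 107532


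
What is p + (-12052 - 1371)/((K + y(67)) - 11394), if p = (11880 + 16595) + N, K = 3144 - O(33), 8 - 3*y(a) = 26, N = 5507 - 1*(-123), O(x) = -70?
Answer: 279196953/8186 ≈ 34107.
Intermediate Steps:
N = 5630 (N = 5507 + 123 = 5630)
y(a) = -6 (y(a) = 8/3 - ⅓*26 = 8/3 - 26/3 = -6)
K = 3214 (K = 3144 - 1*(-70) = 3144 + 70 = 3214)
p = 34105 (p = (11880 + 16595) + 5630 = 28475 + 5630 = 34105)
p + (-12052 - 1371)/((K + y(67)) - 11394) = 34105 + (-12052 - 1371)/((3214 - 6) - 11394) = 34105 - 13423/(3208 - 11394) = 34105 - 13423/(-8186) = 34105 - 13423*(-1/8186) = 34105 + 13423/8186 = 279196953/8186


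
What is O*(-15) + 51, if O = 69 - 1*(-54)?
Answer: -1794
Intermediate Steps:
O = 123 (O = 69 + 54 = 123)
O*(-15) + 51 = 123*(-15) + 51 = -1845 + 51 = -1794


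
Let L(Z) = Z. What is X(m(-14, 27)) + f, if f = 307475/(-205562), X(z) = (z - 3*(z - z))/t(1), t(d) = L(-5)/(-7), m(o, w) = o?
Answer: -3097493/146830 ≈ -21.096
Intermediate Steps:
t(d) = 5/7 (t(d) = -5/(-7) = -5*(-⅐) = 5/7)
X(z) = 7*z/5 (X(z) = (z - 3*(z - z))/(5/7) = (z - 3*0)*(7/5) = (z + 0)*(7/5) = z*(7/5) = 7*z/5)
f = -43925/29366 (f = 307475*(-1/205562) = -43925/29366 ≈ -1.4958)
X(m(-14, 27)) + f = (7/5)*(-14) - 43925/29366 = -98/5 - 43925/29366 = -3097493/146830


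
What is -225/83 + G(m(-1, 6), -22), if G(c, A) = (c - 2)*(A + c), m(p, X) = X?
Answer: -5537/83 ≈ -66.711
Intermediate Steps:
G(c, A) = (-2 + c)*(A + c)
-225/83 + G(m(-1, 6), -22) = -225/83 + (6² - 2*(-22) - 2*6 - 22*6) = -225*1/83 + (36 + 44 - 12 - 132) = -225/83 - 64 = -5537/83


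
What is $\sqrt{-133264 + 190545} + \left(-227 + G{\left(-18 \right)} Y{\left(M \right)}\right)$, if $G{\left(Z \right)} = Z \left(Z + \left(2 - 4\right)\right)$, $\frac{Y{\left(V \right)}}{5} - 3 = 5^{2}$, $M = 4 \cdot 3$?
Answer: $50173 + 7 \sqrt{1169} \approx 50412.0$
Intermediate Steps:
$M = 12$
$Y{\left(V \right)} = 140$ ($Y{\left(V \right)} = 15 + 5 \cdot 5^{2} = 15 + 5 \cdot 25 = 15 + 125 = 140$)
$G{\left(Z \right)} = Z \left(-2 + Z\right)$ ($G{\left(Z \right)} = Z \left(Z + \left(2 - 4\right)\right) = Z \left(Z - 2\right) = Z \left(-2 + Z\right)$)
$\sqrt{-133264 + 190545} + \left(-227 + G{\left(-18 \right)} Y{\left(M \right)}\right) = \sqrt{-133264 + 190545} - \left(227 - - 18 \left(-2 - 18\right) 140\right) = \sqrt{57281} - \left(227 - \left(-18\right) \left(-20\right) 140\right) = 7 \sqrt{1169} + \left(-227 + 360 \cdot 140\right) = 7 \sqrt{1169} + \left(-227 + 50400\right) = 7 \sqrt{1169} + 50173 = 50173 + 7 \sqrt{1169}$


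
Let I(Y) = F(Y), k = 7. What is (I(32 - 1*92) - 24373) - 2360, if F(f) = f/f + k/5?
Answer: -133653/5 ≈ -26731.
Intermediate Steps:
F(f) = 12/5 (F(f) = f/f + 7/5 = 1 + 7*(1/5) = 1 + 7/5 = 12/5)
I(Y) = 12/5
(I(32 - 1*92) - 24373) - 2360 = (12/5 - 24373) - 2360 = -121853/5 - 2360 = -133653/5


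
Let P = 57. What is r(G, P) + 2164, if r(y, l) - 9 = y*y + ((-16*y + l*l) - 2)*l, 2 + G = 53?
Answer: 143341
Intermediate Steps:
G = 51 (G = -2 + 53 = 51)
r(y, l) = 9 + y**2 + l*(-2 + l**2 - 16*y) (r(y, l) = 9 + (y*y + ((-16*y + l*l) - 2)*l) = 9 + (y**2 + ((-16*y + l**2) - 2)*l) = 9 + (y**2 + ((l**2 - 16*y) - 2)*l) = 9 + (y**2 + (-2 + l**2 - 16*y)*l) = 9 + (y**2 + l*(-2 + l**2 - 16*y)) = 9 + y**2 + l*(-2 + l**2 - 16*y))
r(G, P) + 2164 = (9 + 57**3 + 51**2 - 2*57 - 16*57*51) + 2164 = (9 + 185193 + 2601 - 114 - 46512) + 2164 = 141177 + 2164 = 143341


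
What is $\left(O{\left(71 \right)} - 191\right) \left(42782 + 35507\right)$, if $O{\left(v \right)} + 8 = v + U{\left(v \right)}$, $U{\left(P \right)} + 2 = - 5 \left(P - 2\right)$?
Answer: $-37187275$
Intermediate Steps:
$U{\left(P \right)} = 8 - 5 P$ ($U{\left(P \right)} = -2 - 5 \left(P - 2\right) = -2 - 5 \left(-2 + P\right) = -2 - \left(-10 + 5 P\right) = 8 - 5 P$)
$O{\left(v \right)} = - 4 v$ ($O{\left(v \right)} = -8 - \left(-8 + 4 v\right) = - 4 v$)
$\left(O{\left(71 \right)} - 191\right) \left(42782 + 35507\right) = \left(\left(-4\right) 71 - 191\right) \left(42782 + 35507\right) = \left(-284 - 191\right) 78289 = \left(-475\right) 78289 = -37187275$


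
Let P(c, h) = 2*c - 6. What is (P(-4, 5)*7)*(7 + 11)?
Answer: -1764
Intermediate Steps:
P(c, h) = -6 + 2*c
(P(-4, 5)*7)*(7 + 11) = ((-6 + 2*(-4))*7)*(7 + 11) = ((-6 - 8)*7)*18 = -14*7*18 = -98*18 = -1764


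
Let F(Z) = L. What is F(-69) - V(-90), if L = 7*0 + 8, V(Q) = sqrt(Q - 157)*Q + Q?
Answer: 98 + 90*I*sqrt(247) ≈ 98.0 + 1414.5*I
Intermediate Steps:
V(Q) = Q + Q*sqrt(-157 + Q) (V(Q) = sqrt(-157 + Q)*Q + Q = Q*sqrt(-157 + Q) + Q = Q + Q*sqrt(-157 + Q))
L = 8 (L = 0 + 8 = 8)
F(Z) = 8
F(-69) - V(-90) = 8 - (-90)*(1 + sqrt(-157 - 90)) = 8 - (-90)*(1 + sqrt(-247)) = 8 - (-90)*(1 + I*sqrt(247)) = 8 - (-90 - 90*I*sqrt(247)) = 8 + (90 + 90*I*sqrt(247)) = 98 + 90*I*sqrt(247)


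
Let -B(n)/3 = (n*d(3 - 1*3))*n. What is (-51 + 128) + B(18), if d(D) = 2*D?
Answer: 77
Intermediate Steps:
B(n) = 0 (B(n) = -3*n*(2*(3 - 1*3))*n = -3*n*(2*(3 - 3))*n = -3*n*(2*0)*n = -3*n*0*n = -0*n = -3*0 = 0)
(-51 + 128) + B(18) = (-51 + 128) + 0 = 77 + 0 = 77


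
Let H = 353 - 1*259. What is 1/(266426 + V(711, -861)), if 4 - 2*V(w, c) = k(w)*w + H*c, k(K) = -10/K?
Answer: 1/306900 ≈ 3.2584e-6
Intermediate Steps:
H = 94 (H = 353 - 259 = 94)
V(w, c) = 7 - 47*c (V(w, c) = 2 - ((-10/w)*w + 94*c)/2 = 2 - (-10 + 94*c)/2 = 2 + (5 - 47*c) = 7 - 47*c)
1/(266426 + V(711, -861)) = 1/(266426 + (7 - 47*(-861))) = 1/(266426 + (7 + 40467)) = 1/(266426 + 40474) = 1/306900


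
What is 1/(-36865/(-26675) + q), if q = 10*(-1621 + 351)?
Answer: -5335/67747127 ≈ -7.8749e-5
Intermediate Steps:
q = -12700 (q = 10*(-1270) = -12700)
1/(-36865/(-26675) + q) = 1/(-36865/(-26675) - 12700) = 1/(-36865*(-1/26675) - 12700) = 1/(7373/5335 - 12700) = 1/(-67747127/5335) = -5335/67747127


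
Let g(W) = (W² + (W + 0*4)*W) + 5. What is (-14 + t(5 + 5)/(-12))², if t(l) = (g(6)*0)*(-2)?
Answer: 196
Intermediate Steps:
g(W) = 5 + 2*W² (g(W) = (W² + (W + 0)*W) + 5 = (W² + W*W) + 5 = (W² + W²) + 5 = 2*W² + 5 = 5 + 2*W²)
t(l) = 0 (t(l) = ((5 + 2*6²)*0)*(-2) = ((5 + 2*36)*0)*(-2) = ((5 + 72)*0)*(-2) = (77*0)*(-2) = 0*(-2) = 0)
(-14 + t(5 + 5)/(-12))² = (-14 + 0/(-12))² = (-14 + 0*(-1/12))² = (-14 + 0)² = (-14)² = 196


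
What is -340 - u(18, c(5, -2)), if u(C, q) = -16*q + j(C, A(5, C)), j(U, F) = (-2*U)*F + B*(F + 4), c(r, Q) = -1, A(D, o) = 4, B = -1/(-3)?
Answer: -644/3 ≈ -214.67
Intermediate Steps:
B = 1/3 (B = -1*(-1/3) = 1/3 ≈ 0.33333)
j(U, F) = 4/3 + F/3 - 2*F*U (j(U, F) = (-2*U)*F + (F + 4)/3 = -2*F*U + (4 + F)/3 = -2*F*U + (4/3 + F/3) = 4/3 + F/3 - 2*F*U)
u(C, q) = 8/3 - 16*q - 8*C (u(C, q) = -16*q + (4/3 + (1/3)*4 - 2*4*C) = -16*q + (4/3 + 4/3 - 8*C) = -16*q + (8/3 - 8*C) = 8/3 - 16*q - 8*C)
-340 - u(18, c(5, -2)) = -340 - (8/3 - 16*(-1) - 8*18) = -340 - (8/3 + 16 - 144) = -340 - 1*(-376/3) = -340 + 376/3 = -644/3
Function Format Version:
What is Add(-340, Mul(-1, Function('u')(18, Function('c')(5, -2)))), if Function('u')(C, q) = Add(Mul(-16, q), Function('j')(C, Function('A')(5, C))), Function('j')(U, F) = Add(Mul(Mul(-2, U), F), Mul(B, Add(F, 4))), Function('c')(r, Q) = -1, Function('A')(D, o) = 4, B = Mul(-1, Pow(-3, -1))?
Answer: Rational(-644, 3) ≈ -214.67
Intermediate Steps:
B = Rational(1, 3) (B = Mul(-1, Rational(-1, 3)) = Rational(1, 3) ≈ 0.33333)
Function('j')(U, F) = Add(Rational(4, 3), Mul(Rational(1, 3), F), Mul(-2, F, U)) (Function('j')(U, F) = Add(Mul(Mul(-2, U), F), Mul(Rational(1, 3), Add(F, 4))) = Add(Mul(-2, F, U), Mul(Rational(1, 3), Add(4, F))) = Add(Mul(-2, F, U), Add(Rational(4, 3), Mul(Rational(1, 3), F))) = Add(Rational(4, 3), Mul(Rational(1, 3), F), Mul(-2, F, U)))
Function('u')(C, q) = Add(Rational(8, 3), Mul(-16, q), Mul(-8, C)) (Function('u')(C, q) = Add(Mul(-16, q), Add(Rational(4, 3), Mul(Rational(1, 3), 4), Mul(-2, 4, C))) = Add(Mul(-16, q), Add(Rational(4, 3), Rational(4, 3), Mul(-8, C))) = Add(Mul(-16, q), Add(Rational(8, 3), Mul(-8, C))) = Add(Rational(8, 3), Mul(-16, q), Mul(-8, C)))
Add(-340, Mul(-1, Function('u')(18, Function('c')(5, -2)))) = Add(-340, Mul(-1, Add(Rational(8, 3), Mul(-16, -1), Mul(-8, 18)))) = Add(-340, Mul(-1, Add(Rational(8, 3), 16, -144))) = Add(-340, Mul(-1, Rational(-376, 3))) = Add(-340, Rational(376, 3)) = Rational(-644, 3)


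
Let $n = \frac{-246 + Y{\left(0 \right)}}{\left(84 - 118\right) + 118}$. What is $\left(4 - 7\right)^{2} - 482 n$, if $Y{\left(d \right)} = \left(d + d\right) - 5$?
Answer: $\frac{60869}{42} \approx 1449.3$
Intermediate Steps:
$Y{\left(d \right)} = -5 + 2 d$ ($Y{\left(d \right)} = 2 d - 5 = -5 + 2 d$)
$n = - \frac{251}{84}$ ($n = \frac{-246 + \left(-5 + 2 \cdot 0\right)}{\left(84 - 118\right) + 118} = \frac{-246 + \left(-5 + 0\right)}{-34 + 118} = \frac{-246 - 5}{84} = \left(-251\right) \frac{1}{84} = - \frac{251}{84} \approx -2.9881$)
$\left(4 - 7\right)^{2} - 482 n = \left(4 - 7\right)^{2} - - \frac{60491}{42} = \left(-3\right)^{2} + \frac{60491}{42} = 9 + \frac{60491}{42} = \frac{60869}{42}$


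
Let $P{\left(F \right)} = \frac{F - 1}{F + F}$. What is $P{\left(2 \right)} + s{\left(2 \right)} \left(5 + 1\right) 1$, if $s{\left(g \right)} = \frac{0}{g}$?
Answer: $\frac{1}{4} \approx 0.25$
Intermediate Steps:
$P{\left(F \right)} = \frac{-1 + F}{2 F}$
$s{\left(g \right)} = 0$
$P{\left(2 \right)} + s{\left(2 \right)} \left(5 + 1\right) 1 = \frac{-1 + 2}{2 \cdot 2} + 0 \left(5 + 1\right) 1 = \frac{1}{2} \cdot \frac{1}{2} \cdot 1 + 0 \cdot 6 \cdot 1 = \frac{1}{4} + 0 \cdot 6 = \frac{1}{4} + 0 = \frac{1}{4}$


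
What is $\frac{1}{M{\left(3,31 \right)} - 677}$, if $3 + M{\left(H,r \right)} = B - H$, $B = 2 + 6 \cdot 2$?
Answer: $- \frac{1}{669} \approx -0.0014948$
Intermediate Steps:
$B = 14$ ($B = 2 + 12 = 14$)
$M{\left(H,r \right)} = 11 - H$ ($M{\left(H,r \right)} = -3 - \left(-14 + H\right) = 11 - H$)
$\frac{1}{M{\left(3,31 \right)} - 677} = \frac{1}{\left(11 - 3\right) - 677} = \frac{1}{8 - 677} = \frac{1}{-669} = - \frac{1}{669}$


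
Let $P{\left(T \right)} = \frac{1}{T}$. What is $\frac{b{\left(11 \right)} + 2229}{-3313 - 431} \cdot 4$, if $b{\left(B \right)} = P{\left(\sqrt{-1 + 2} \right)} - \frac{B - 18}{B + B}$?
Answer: $- \frac{49067}{20592} \approx -2.3828$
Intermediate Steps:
$b{\left(B \right)} = 1 - \frac{-18 + B}{2 B}$ ($b{\left(B \right)} = \frac{1}{\sqrt{-1 + 2}} - \frac{B - 18}{B + B} = \frac{1}{\sqrt{1}} - \frac{-18 + B}{2 B} = 1^{-1} - \left(-18 + B\right) \frac{1}{2 B} = 1 - \frac{-18 + B}{2 B}$)
$\frac{b{\left(11 \right)} + 2229}{-3313 - 431} \cdot 4 = \frac{\frac{18 + 11}{2 \cdot 11} + 2229}{-3313 - 431} \cdot 4 = \frac{\frac{1}{2} \cdot \frac{1}{11} \cdot 29 + 2229}{-3744} \cdot 4 = \left(\frac{29}{22} + 2229\right) \left(- \frac{1}{3744}\right) 4 = \frac{49067}{22} \left(- \frac{1}{3744}\right) 4 = \left(- \frac{49067}{82368}\right) 4 = - \frac{49067}{20592}$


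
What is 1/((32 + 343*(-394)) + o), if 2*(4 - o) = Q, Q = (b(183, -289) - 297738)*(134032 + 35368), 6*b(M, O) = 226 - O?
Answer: 3/75633010232 ≈ 3.9665e-11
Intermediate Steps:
b(M, O) = 113/3 - O/6 (b(M, O) = (226 - O)/6 = 113/3 - O/6)
Q = -151266831100/3 (Q = ((113/3 - ⅙*(-289)) - 297738)*(134032 + 35368) = ((113/3 + 289/6) - 297738)*169400 = (515/6 - 297738)*169400 = -1785913/6*169400 = -151266831100/3 ≈ -5.0422e+10)
o = 75633415562/3 (o = 4 - ½*(-151266831100/3) = 4 + 75633415550/3 = 75633415562/3 ≈ 2.5211e+10)
1/((32 + 343*(-394)) + o) = 1/((32 + 343*(-394)) + 75633415562/3) = 1/((32 - 135142) + 75633415562/3) = 1/(-135110 + 75633415562/3) = 1/(75633010232/3) = 3/75633010232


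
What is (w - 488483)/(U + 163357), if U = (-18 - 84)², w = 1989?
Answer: -486494/173761 ≈ -2.7998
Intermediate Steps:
U = 10404 (U = (-102)² = 10404)
(w - 488483)/(U + 163357) = (1989 - 488483)/(10404 + 163357) = -486494/173761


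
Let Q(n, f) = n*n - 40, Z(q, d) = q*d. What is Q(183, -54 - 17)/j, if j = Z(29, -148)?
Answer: -33449/4292 ≈ -7.7933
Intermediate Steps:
Z(q, d) = d*q
Q(n, f) = -40 + n**2 (Q(n, f) = n**2 - 40 = -40 + n**2)
j = -4292 (j = -148*29 = -4292)
Q(183, -54 - 17)/j = (-40 + 183**2)/(-4292) = (-40 + 33489)*(-1/4292) = 33449*(-1/4292) = -33449/4292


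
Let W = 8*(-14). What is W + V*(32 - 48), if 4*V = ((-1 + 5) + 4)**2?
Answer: -368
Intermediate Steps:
W = -112
V = 16 (V = ((-1 + 5) + 4)**2/4 = (4 + 4)**2/4 = (1/4)*8**2 = (1/4)*64 = 16)
W + V*(32 - 48) = -112 + 16*(32 - 48) = -112 + 16*(-16) = -112 - 256 = -368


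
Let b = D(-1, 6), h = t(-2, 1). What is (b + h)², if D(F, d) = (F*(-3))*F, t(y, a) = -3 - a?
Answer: 49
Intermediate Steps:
D(F, d) = -3*F² (D(F, d) = (-3*F)*F = -3*F²)
h = -4 (h = -3 - 1*1 = -3 - 1 = -4)
b = -3 (b = -3*(-1)² = -3*1 = -3)
(b + h)² = (-3 - 4)² = (-7)² = 49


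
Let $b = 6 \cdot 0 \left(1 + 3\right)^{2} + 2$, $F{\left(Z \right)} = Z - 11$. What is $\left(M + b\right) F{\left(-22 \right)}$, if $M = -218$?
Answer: $7128$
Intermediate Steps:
$F{\left(Z \right)} = -11 + Z$
$b = 2$ ($b = 0 \cdot 4^{2} + 2 = 0 \cdot 16 + 2 = 0 + 2 = 2$)
$\left(M + b\right) F{\left(-22 \right)} = \left(-218 + 2\right) \left(-11 - 22\right) = \left(-216\right) \left(-33\right) = 7128$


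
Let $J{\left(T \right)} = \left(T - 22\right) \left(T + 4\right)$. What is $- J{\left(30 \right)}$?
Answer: $-272$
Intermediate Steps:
$J{\left(T \right)} = \left(-22 + T\right) \left(4 + T\right)$
$- J{\left(30 \right)} = - (-88 + 30^{2} - 540) = - (-88 + 900 - 540) = \left(-1\right) 272 = -272$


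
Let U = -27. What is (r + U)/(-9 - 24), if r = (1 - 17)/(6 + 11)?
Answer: 475/561 ≈ 0.84670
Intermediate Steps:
r = -16/17 ≈ -0.94118
(r + U)/(-9 - 24) = (-16/17 - 27)/(-9 - 24) = -475/17/(-33) = -1/33*(-475/17) = 475/561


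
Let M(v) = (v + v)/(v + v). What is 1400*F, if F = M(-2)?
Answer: 1400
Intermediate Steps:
M(v) = 1 (M(v) = (2*v)/((2*v)) = (2*v)*(1/(2*v)) = 1)
F = 1
1400*F = 1400*1 = 1400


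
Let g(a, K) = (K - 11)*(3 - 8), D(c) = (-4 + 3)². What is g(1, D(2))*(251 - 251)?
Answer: 0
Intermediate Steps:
D(c) = 1 (D(c) = (-1)² = 1)
g(a, K) = 55 - 5*K (g(a, K) = (-11 + K)*(-5) = 55 - 5*K)
g(1, D(2))*(251 - 251) = (55 - 5*1)*(251 - 251) = (55 - 5)*0 = 50*0 = 0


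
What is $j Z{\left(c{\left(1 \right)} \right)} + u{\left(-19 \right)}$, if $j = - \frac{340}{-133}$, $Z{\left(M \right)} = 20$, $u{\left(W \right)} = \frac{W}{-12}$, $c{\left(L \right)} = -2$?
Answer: $\frac{84127}{1596} \approx 52.711$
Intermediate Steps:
$u{\left(W \right)} = - \frac{W}{12}$ ($u{\left(W \right)} = W \left(- \frac{1}{12}\right) = - \frac{W}{12}$)
$j = \frac{340}{133}$ ($j = \left(-340\right) \left(- \frac{1}{133}\right) = \frac{340}{133} \approx 2.5564$)
$j Z{\left(c{\left(1 \right)} \right)} + u{\left(-19 \right)} = \frac{340}{133} \cdot 20 - - \frac{19}{12} = \frac{6800}{133} + \frac{19}{12} = \frac{84127}{1596}$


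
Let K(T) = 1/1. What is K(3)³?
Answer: 1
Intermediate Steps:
K(T) = 1
K(3)³ = 1³ = 1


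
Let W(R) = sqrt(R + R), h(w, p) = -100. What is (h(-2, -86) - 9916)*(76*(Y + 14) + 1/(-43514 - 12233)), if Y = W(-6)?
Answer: -594097106912/55747 - 1522432*I*sqrt(3) ≈ -1.0657e+7 - 2.6369e+6*I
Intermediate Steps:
W(R) = sqrt(2)*sqrt(R) (W(R) = sqrt(2*R) = sqrt(2)*sqrt(R))
Y = 2*I*sqrt(3) (Y = sqrt(2)*sqrt(-6) = sqrt(2)*(I*sqrt(6)) = 2*I*sqrt(3) ≈ 3.4641*I)
(h(-2, -86) - 9916)*(76*(Y + 14) + 1/(-43514 - 12233)) = (-100 - 9916)*(76*(2*I*sqrt(3) + 14) + 1/(-43514 - 12233)) = -10016*(76*(14 + 2*I*sqrt(3)) + 1/(-55747)) = -10016*((1064 + 152*I*sqrt(3)) - 1/55747) = -10016*(59314807/55747 + 152*I*sqrt(3)) = -594097106912/55747 - 1522432*I*sqrt(3)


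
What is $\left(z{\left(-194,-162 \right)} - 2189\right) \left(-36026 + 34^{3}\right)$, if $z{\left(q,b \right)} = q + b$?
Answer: $-8342510$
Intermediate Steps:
$z{\left(q,b \right)} = b + q$
$\left(z{\left(-194,-162 \right)} - 2189\right) \left(-36026 + 34^{3}\right) = \left(\left(-162 - 194\right) - 2189\right) \left(-36026 + 34^{3}\right) = \left(-356 - 2189\right) \left(-36026 + 39304\right) = \left(-2545\right) 3278 = -8342510$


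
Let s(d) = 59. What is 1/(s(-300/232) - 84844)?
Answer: -1/84785 ≈ -1.1795e-5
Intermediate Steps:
1/(s(-300/232) - 84844) = 1/(59 - 84844) = 1/(-84785) = -1/84785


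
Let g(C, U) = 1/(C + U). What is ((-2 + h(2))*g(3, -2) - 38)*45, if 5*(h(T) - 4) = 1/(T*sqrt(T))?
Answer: -1620 + 9*sqrt(2)/4 ≈ -1616.8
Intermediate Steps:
h(T) = 4 + 1/(5*T**(3/2)) (h(T) = 4 + 1/(5*((T*sqrt(T)))) = 4 + 1/(5*(T**(3/2))) = 4 + 1/(5*T**(3/2)))
((-2 + h(2))*g(3, -2) - 38)*45 = ((-2 + (4 + 1/(5*2**(3/2))))/(3 - 2) - 38)*45 = ((-2 + (4 + (sqrt(2)/4)/5))/1 - 38)*45 = ((-2 + (4 + sqrt(2)/20))*1 - 38)*45 = ((2 + sqrt(2)/20)*1 - 38)*45 = ((2 + sqrt(2)/20) - 38)*45 = (-36 + sqrt(2)/20)*45 = -1620 + 9*sqrt(2)/4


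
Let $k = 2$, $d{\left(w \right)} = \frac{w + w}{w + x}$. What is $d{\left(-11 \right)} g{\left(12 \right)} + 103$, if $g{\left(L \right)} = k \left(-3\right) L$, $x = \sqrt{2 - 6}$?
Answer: $- \frac{4549}{125} - \frac{3168 i}{125} \approx -36.392 - 25.344 i$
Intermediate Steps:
$x = 2 i$ ($x = \sqrt{-4} = 2 i \approx 2.0 i$)
$d{\left(w \right)} = \frac{2 w}{w + 2 i}$ ($d{\left(w \right)} = \frac{w + w}{w + 2 i} = \frac{2 w}{w + 2 i}$)
$g{\left(L \right)} = - 6 L$ ($g{\left(L \right)} = 2 \left(-3\right) L = - 6 L$)
$d{\left(-11 \right)} g{\left(12 \right)} + 103 = 2 \left(-11\right) \frac{1}{-11 + 2 i} \left(\left(-6\right) 12\right) + 103 = 2 \left(-11\right) \frac{-11 - 2 i}{125} \left(-72\right) + 103 = \left(\frac{242}{125} + \frac{44 i}{125}\right) \left(-72\right) + 103 = \left(- \frac{17424}{125} - \frac{3168 i}{125}\right) + 103 = - \frac{4549}{125} - \frac{3168 i}{125}$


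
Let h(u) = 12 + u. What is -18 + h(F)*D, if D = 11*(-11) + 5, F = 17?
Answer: -3382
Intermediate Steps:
D = -116 (D = -121 + 5 = -116)
-18 + h(F)*D = -18 + (12 + 17)*(-116) = -18 + 29*(-116) = -18 - 3364 = -3382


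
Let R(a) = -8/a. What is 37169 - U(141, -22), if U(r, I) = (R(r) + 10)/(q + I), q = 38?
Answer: 41925931/1128 ≈ 37168.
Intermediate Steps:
U(r, I) = (10 - 8/r)/(38 + I) (U(r, I) = (-8/r + 10)/(38 + I) = (10 - 8/r)/(38 + I))
37169 - U(141, -22) = 37169 - 2*(-4 + 5*141)/(141*(38 - 22)) = 37169 - 2*(-4 + 705)/(141*16) = 37169 - 2*701/(141*16) = 37169 - 1*701/1128 = 37169 - 701/1128 = 41925931/1128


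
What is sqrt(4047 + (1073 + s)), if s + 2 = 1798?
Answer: 2*sqrt(1729) ≈ 83.162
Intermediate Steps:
s = 1796 (s = -2 + 1798 = 1796)
sqrt(4047 + (1073 + s)) = sqrt(4047 + (1073 + 1796)) = sqrt(4047 + 2869) = sqrt(6916) = 2*sqrt(1729)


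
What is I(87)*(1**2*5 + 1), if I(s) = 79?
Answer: 474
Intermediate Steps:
I(87)*(1**2*5 + 1) = 79*(1**2*5 + 1) = 79*(1*5 + 1) = 79*(5 + 1) = 79*6 = 474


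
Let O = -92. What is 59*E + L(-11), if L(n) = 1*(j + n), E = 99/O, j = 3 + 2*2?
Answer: -6209/92 ≈ -67.489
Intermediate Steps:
j = 7 (j = 3 + 4 = 7)
E = -99/92 (E = 99/(-92) = 99*(-1/92) = -99/92 ≈ -1.0761)
L(n) = 7 + n (L(n) = 1*(7 + n) = 7 + n)
59*E + L(-11) = 59*(-99/92) + (7 - 11) = -5841/92 - 4 = -6209/92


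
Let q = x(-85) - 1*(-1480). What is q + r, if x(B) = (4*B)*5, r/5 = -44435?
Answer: -222395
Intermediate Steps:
r = -222175 (r = 5*(-44435) = -222175)
x(B) = 20*B
q = -220 (q = 20*(-85) - 1*(-1480) = -1700 + 1480 = -220)
q + r = -220 - 222175 = -222395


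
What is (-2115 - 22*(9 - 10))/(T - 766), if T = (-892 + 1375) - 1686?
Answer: 2093/1969 ≈ 1.0630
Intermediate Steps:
T = -1203 (T = 483 - 1686 = -1203)
(-2115 - 22*(9 - 10))/(T - 766) = (-2115 - 22*(9 - 10))/(-1203 - 766) = (-2115 - 22*(-1))/(-1969) = (-2115 + 22)*(-1/1969) = -2093*(-1/1969) = 2093/1969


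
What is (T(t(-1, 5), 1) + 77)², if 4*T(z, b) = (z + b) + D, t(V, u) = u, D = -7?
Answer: 94249/16 ≈ 5890.6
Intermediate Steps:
T(z, b) = -7/4 + b/4 + z/4 (T(z, b) = ((z + b) - 7)/4 = ((b + z) - 7)/4 = (-7 + b + z)/4 = -7/4 + b/4 + z/4)
(T(t(-1, 5), 1) + 77)² = ((-7/4 + (¼)*1 + (¼)*5) + 77)² = ((-7/4 + ¼ + 5/4) + 77)² = (-¼ + 77)² = (307/4)² = 94249/16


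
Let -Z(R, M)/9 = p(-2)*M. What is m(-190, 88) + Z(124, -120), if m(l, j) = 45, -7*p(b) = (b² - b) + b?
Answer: -4005/7 ≈ -572.14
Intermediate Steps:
p(b) = -b²/7 (p(b) = -((b² - b) + b)/7 = -b²/7)
Z(R, M) = 36*M/7 (Z(R, M) = -9*(-⅐*(-2)²)*M = -9*(-⅐*4)*M = -(-36)*M/7 = 36*M/7)
m(-190, 88) + Z(124, -120) = 45 + (36/7)*(-120) = 45 - 4320/7 = -4005/7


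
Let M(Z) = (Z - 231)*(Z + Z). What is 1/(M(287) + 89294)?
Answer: 1/121438 ≈ 8.2347e-6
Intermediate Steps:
M(Z) = 2*Z*(-231 + Z) (M(Z) = (-231 + Z)*(2*Z) = 2*Z*(-231 + Z))
1/(M(287) + 89294) = 1/(2*287*(-231 + 287) + 89294) = 1/(2*287*56 + 89294) = 1/(32144 + 89294) = 1/121438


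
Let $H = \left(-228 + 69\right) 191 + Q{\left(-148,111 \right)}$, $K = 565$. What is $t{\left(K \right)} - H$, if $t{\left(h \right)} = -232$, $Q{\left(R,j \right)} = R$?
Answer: $30285$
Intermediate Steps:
$H = -30517$ ($H = \left(-228 + 69\right) 191 - 148 = \left(-159\right) 191 - 148 = -30369 - 148 = -30517$)
$t{\left(K \right)} - H = -232 - -30517 = -232 + 30517 = 30285$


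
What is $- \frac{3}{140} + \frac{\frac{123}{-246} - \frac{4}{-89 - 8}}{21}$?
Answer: $- \frac{1763}{40740} \approx -0.043274$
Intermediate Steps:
$- \frac{3}{140} + \frac{\frac{123}{-246} - \frac{4}{-89 - 8}}{21} = \left(-3\right) \frac{1}{140} + \left(123 \left(- \frac{1}{246}\right) - \frac{4}{-97}\right) \frac{1}{21} = - \frac{3}{140} + \left(- \frac{1}{2} - - \frac{4}{97}\right) \frac{1}{21} = - \frac{3}{140} + \left(- \frac{1}{2} + \frac{4}{97}\right) \frac{1}{21} = - \frac{3}{140} - \frac{89}{4074} = - \frac{1763}{40740}$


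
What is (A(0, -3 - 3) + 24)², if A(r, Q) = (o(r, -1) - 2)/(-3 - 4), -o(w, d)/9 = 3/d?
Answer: 20449/49 ≈ 417.33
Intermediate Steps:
o(w, d) = -27/d
A(r, Q) = -25/7 (A(r, Q) = (-27/(-1) - 2)/(-3 - 4) = (-27*(-1) - 2)/(-7) = (27 - 2)*(-⅐) = 25*(-⅐) = -25/7)
(A(0, -3 - 3) + 24)² = (-25/7 + 24)² = (143/7)² = 20449/49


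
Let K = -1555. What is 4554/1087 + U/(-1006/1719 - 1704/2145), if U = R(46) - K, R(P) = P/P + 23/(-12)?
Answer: -486719322969/433695608 ≈ -1122.3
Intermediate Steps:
R(P) = -11/12 (R(P) = 1 + 23*(-1/12) = 1 - 23/12 = -11/12)
U = 18649/12 (U = -11/12 - 1*(-1555) = -11/12 + 1555 = 18649/12 ≈ 1554.1)
4554/1087 + U/(-1006/1719 - 1704/2145) = 4554/1087 + 18649/(12*(-1006/1719 - 1704/2145)) = 4554*(1/1087) + 18649/(12*(-1006*1/1719 - 1704*1/2145)) = 4554/1087 + 18649/(12*(-1006/1719 - 568/715)) = 4554/1087 + 18649/(12*(-1695682/1229085)) = 4554/1087 + (18649/12)*(-1229085/1695682) = 4554/1087 - 449435415/398984 = -486719322969/433695608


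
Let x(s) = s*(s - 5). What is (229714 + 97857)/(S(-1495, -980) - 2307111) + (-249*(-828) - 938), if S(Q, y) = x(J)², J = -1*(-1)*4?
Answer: 473494007659/2307095 ≈ 2.0523e+5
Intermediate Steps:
J = 4 (J = 1*4 = 4)
x(s) = s*(-5 + s)
S(Q, y) = 16 (S(Q, y) = (4*(-5 + 4))² = (4*(-1))² = (-4)² = 16)
(229714 + 97857)/(S(-1495, -980) - 2307111) + (-249*(-828) - 938) = (229714 + 97857)/(16 - 2307111) + (-249*(-828) - 938) = 327571/(-2307095) + (206172 - 938) = 327571*(-1/2307095) + 205234 = -327571/2307095 + 205234 = 473494007659/2307095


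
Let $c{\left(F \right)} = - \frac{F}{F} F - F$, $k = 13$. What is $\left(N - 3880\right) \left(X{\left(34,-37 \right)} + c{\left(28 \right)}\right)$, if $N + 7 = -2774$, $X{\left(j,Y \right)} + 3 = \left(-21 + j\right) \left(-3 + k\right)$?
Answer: $-472931$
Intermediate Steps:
$X{\left(j,Y \right)} = -213 + 10 j$ ($X{\left(j,Y \right)} = -3 + \left(-21 + j\right) \left(-3 + 13\right) = -3 + \left(-21 + j\right) 10 = -3 + \left(-210 + 10 j\right) = -213 + 10 j$)
$N = -2781$ ($N = -7 - 2774 = -2781$)
$c{\left(F \right)} = - 2 F$ ($c{\left(F \right)} = \left(-1\right) 1 F - F = - F - F = - 2 F$)
$\left(N - 3880\right) \left(X{\left(34,-37 \right)} + c{\left(28 \right)}\right) = \left(-2781 - 3880\right) \left(\left(-213 + 10 \cdot 34\right) - 56\right) = - 6661 \left(\left(-213 + 340\right) - 56\right) = - 6661 \left(127 - 56\right) = \left(-6661\right) 71 = -472931$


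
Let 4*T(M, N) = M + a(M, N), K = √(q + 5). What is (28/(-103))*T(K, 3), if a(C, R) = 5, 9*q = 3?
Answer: -35/103 - 28*√3/309 ≈ -0.49676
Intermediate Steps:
q = ⅓ (q = (⅑)*3 = ⅓ ≈ 0.33333)
K = 4*√3/3 (K = √(⅓ + 5) = √(16/3) = 4*√3/3 ≈ 2.3094)
T(M, N) = 5/4 + M/4 (T(M, N) = (M + 5)/4 = (5 + M)/4 = 5/4 + M/4)
(28/(-103))*T(K, 3) = (28/(-103))*(5/4 + (4*√3/3)/4) = (28*(-1/103))*(5/4 + √3/3) = -28*(5/4 + √3/3)/103 = -35/103 - 28*√3/309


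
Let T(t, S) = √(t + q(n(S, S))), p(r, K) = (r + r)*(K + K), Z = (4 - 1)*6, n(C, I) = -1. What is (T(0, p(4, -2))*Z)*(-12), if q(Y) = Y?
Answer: -216*I ≈ -216.0*I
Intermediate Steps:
Z = 18 (Z = 3*6 = 18)
p(r, K) = 4*K*r (p(r, K) = (2*r)*(2*K) = 4*K*r)
T(t, S) = √(-1 + t) (T(t, S) = √(t - 1) = √(-1 + t))
(T(0, p(4, -2))*Z)*(-12) = (√(-1 + 0)*18)*(-12) = (√(-1)*18)*(-12) = (I*18)*(-12) = (18*I)*(-12) = -216*I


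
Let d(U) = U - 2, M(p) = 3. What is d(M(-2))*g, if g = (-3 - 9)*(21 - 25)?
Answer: 48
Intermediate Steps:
d(U) = -2 + U
g = 48 (g = -12*(-4) = 48)
d(M(-2))*g = (-2 + 3)*48 = 1*48 = 48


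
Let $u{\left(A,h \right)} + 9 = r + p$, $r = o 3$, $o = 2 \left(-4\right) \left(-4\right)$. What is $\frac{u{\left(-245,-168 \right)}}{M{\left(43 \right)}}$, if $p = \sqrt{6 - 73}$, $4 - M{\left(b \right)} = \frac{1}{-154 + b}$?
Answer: $\frac{9657}{445} + \frac{111 i \sqrt{67}}{445} \approx 21.701 + 2.0417 i$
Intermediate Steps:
$M{\left(b \right)} = 4 - \frac{1}{-154 + b}$
$p = i \sqrt{67}$ ($p = \sqrt{-67} = i \sqrt{67} \approx 8.1853 i$)
$o = 32$ ($o = \left(-8\right) \left(-4\right) = 32$)
$r = 96$ ($r = 32 \cdot 3 = 96$)
$u{\left(A,h \right)} = 87 + i \sqrt{67}$ ($u{\left(A,h \right)} = -9 + \left(96 + i \sqrt{67}\right) = 87 + i \sqrt{67}$)
$\frac{u{\left(-245,-168 \right)}}{M{\left(43 \right)}} = \frac{87 + i \sqrt{67}}{\frac{1}{-154 + 43} \left(-617 + 4 \cdot 43\right)} = \frac{87 + i \sqrt{67}}{\frac{1}{-111} \left(-617 + 172\right)} = \frac{87 + i \sqrt{67}}{\left(- \frac{1}{111}\right) \left(-445\right)} = \frac{87 + i \sqrt{67}}{\frac{445}{111}} = \left(87 + i \sqrt{67}\right) \frac{111}{445} = \frac{9657}{445} + \frac{111 i \sqrt{67}}{445}$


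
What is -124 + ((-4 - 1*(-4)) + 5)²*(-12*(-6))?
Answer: 1676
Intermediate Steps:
-124 + ((-4 - 1*(-4)) + 5)²*(-12*(-6)) = -124 + ((-4 + 4) + 5)²*72 = -124 + (0 + 5)²*72 = -124 + 5²*72 = -124 + 25*72 = -124 + 1800 = 1676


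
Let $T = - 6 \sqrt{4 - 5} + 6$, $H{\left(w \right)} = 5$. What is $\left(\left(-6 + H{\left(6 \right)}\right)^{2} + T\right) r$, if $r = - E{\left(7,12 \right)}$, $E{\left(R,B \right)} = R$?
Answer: $-49 + 42 i \approx -49.0 + 42.0 i$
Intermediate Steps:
$r = -7$ ($r = \left(-1\right) 7 = -7$)
$T = 6 - 6 i$ ($T = - 6 \sqrt{-1} + 6 = - 6 i + 6 = 6 - 6 i \approx 6.0 - 6.0 i$)
$\left(\left(-6 + H{\left(6 \right)}\right)^{2} + T\right) r = \left(\left(-6 + 5\right)^{2} + \left(6 - 6 i\right)\right) \left(-7\right) = \left(\left(-1\right)^{2} + \left(6 - 6 i\right)\right) \left(-7\right) = \left(1 + \left(6 - 6 i\right)\right) \left(-7\right) = \left(7 - 6 i\right) \left(-7\right) = -49 + 42 i$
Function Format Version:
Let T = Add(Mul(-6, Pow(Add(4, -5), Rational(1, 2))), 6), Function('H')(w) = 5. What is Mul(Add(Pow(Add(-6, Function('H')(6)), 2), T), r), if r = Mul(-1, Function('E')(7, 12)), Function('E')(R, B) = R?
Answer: Add(-49, Mul(42, I)) ≈ Add(-49.000, Mul(42.000, I))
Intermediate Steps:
r = -7 (r = Mul(-1, 7) = -7)
T = Add(6, Mul(-6, I)) (T = Add(Mul(-6, Pow(-1, Rational(1, 2))), 6) = Add(Mul(-6, I), 6) = Add(6, Mul(-6, I)) ≈ Add(6.0000, Mul(-6.0000, I)))
Mul(Add(Pow(Add(-6, Function('H')(6)), 2), T), r) = Mul(Add(Pow(Add(-6, 5), 2), Add(6, Mul(-6, I))), -7) = Mul(Add(Pow(-1, 2), Add(6, Mul(-6, I))), -7) = Mul(Add(1, Add(6, Mul(-6, I))), -7) = Mul(Add(7, Mul(-6, I)), -7) = Add(-49, Mul(42, I))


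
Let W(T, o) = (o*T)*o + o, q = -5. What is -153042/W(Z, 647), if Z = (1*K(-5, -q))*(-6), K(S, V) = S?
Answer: -153042/12558917 ≈ -0.012186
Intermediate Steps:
Z = 30 (Z = (1*(-5))*(-6) = -5*(-6) = 30)
W(T, o) = o + T*o**2 (W(T, o) = (T*o)*o + o = T*o**2 + o = o + T*o**2)
-153042/W(Z, 647) = -153042*1/(647*(1 + 30*647)) = -153042*1/(647*(1 + 19410)) = -153042/(647*19411) = -153042/12558917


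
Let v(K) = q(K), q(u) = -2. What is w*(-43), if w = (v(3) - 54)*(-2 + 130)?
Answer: 308224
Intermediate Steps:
v(K) = -2
w = -7168 (w = (-2 - 54)*(-2 + 130) = -56*128 = -7168)
w*(-43) = -7168*(-43) = 308224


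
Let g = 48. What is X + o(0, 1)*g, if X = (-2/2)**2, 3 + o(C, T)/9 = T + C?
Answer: -863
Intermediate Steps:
o(C, T) = -27 + 9*C + 9*T (o(C, T) = -27 + 9*(T + C) = -27 + 9*(C + T) = -27 + (9*C + 9*T) = -27 + 9*C + 9*T)
X = 1 (X = (-2*1/2)**2 = (-1)**2 = 1)
X + o(0, 1)*g = 1 + (-27 + 9*0 + 9*1)*48 = 1 + (-27 + 0 + 9)*48 = 1 - 18*48 = 1 - 864 = -863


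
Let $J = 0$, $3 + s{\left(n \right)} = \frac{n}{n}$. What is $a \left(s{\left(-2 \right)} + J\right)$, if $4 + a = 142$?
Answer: $-276$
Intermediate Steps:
$s{\left(n \right)} = -2$ ($s{\left(n \right)} = -3 + \frac{n}{n} = -3 + 1 = -2$)
$a = 138$ ($a = -4 + 142 = 138$)
$a \left(s{\left(-2 \right)} + J\right) = 138 \left(-2 + 0\right) = 138 \left(-2\right) = -276$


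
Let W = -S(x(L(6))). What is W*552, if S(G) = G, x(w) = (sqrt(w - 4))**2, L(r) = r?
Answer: -1104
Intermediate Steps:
x(w) = -4 + w (x(w) = (sqrt(-4 + w))**2 = -4 + w)
W = -2 (W = -(-4 + 6) = -1*2 = -2)
W*552 = -2*552 = -1104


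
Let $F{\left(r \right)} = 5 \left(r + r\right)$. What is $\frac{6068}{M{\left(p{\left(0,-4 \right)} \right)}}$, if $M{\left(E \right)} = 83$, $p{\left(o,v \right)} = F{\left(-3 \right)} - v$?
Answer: $\frac{6068}{83} \approx 73.108$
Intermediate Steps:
$F{\left(r \right)} = 10 r$ ($F{\left(r \right)} = 5 \cdot 2 r = 10 r$)
$p{\left(o,v \right)} = -30 - v$ ($p{\left(o,v \right)} = 10 \left(-3\right) - v = -30 - v$)
$\frac{6068}{M{\left(p{\left(0,-4 \right)} \right)}} = \frac{6068}{83}$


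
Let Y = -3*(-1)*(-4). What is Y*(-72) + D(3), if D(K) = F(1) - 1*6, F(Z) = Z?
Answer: 859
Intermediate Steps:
Y = -12 (Y = 3*(-4) = -12)
D(K) = -5 (D(K) = 1 - 1*6 = 1 - 6 = -5)
Y*(-72) + D(3) = -12*(-72) - 5 = 864 - 5 = 859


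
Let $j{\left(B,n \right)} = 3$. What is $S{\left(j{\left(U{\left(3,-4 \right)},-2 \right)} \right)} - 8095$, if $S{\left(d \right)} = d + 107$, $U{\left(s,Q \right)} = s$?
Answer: $-7985$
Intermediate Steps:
$S{\left(d \right)} = 107 + d$
$S{\left(j{\left(U{\left(3,-4 \right)},-2 \right)} \right)} - 8095 = \left(107 + 3\right) - 8095 = 110 - 8095 = -7985$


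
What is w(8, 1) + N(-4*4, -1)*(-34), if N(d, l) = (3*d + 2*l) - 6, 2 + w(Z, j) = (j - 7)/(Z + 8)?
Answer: 15213/8 ≈ 1901.6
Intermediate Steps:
w(Z, j) = -2 + (-7 + j)/(8 + Z) (w(Z, j) = -2 + (j - 7)/(Z + 8) = -2 + (-7 + j)/(8 + Z))
N(d, l) = -6 + 2*l + 3*d (N(d, l) = (2*l + 3*d) - 6 = -6 + 2*l + 3*d)
w(8, 1) + N(-4*4, -1)*(-34) = (-23 + 1 - 2*8)/(8 + 8) + (-6 + 2*(-1) + 3*(-4*4))*(-34) = (-23 + 1 - 16)/16 + (-6 - 2 + 3*(-16))*(-34) = (1/16)*(-38) + (-6 - 2 - 48)*(-34) = -19/8 - 56*(-34) = -19/8 + 1904 = 15213/8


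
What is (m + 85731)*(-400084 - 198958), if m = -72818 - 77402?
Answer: 38631619538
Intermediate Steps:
m = -150220
(m + 85731)*(-400084 - 198958) = (-150220 + 85731)*(-400084 - 198958) = -64489*(-599042) = 38631619538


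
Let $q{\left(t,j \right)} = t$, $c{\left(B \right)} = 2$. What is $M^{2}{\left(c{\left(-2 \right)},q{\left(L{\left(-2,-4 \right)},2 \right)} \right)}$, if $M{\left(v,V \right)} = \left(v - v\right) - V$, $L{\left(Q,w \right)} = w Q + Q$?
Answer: $36$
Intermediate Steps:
$L{\left(Q,w \right)} = Q + Q w$ ($L{\left(Q,w \right)} = Q w + Q = Q + Q w$)
$M{\left(v,V \right)} = - V$ ($M{\left(v,V \right)} = 0 - V = - V$)
$M^{2}{\left(c{\left(-2 \right)},q{\left(L{\left(-2,-4 \right)},2 \right)} \right)} = \left(- \left(-2\right) \left(1 - 4\right)\right)^{2} = \left(- \left(-2\right) \left(-3\right)\right)^{2} = \left(\left(-1\right) 6\right)^{2} = \left(-6\right)^{2} = 36$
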